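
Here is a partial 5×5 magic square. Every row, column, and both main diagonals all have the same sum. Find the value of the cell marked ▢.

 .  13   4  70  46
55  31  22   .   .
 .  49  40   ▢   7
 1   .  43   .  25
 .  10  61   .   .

16

Column 3 is complete and sums to 170; that is the magic constant.
Row 1: 13 + 4 + 70 + 46 + ? = 170, so (1,1) = 37.
From column 2, 170 − (13 + 31 + 49 + 10) gives (4,2) = 67.
Row 4 must total 170; the given cells sum to 136, so (4,4) = 34.
Using main diagonal: 37 + 31 + 40 + 34 + ? → (5,5) = 170 − 142 = 28.
From column 5, 170 − (46 + 7 + 25 + 28) gives (2,5) = 64.
From row 2, 170 − (55 + 31 + 22 + 64) gives (2,4) = -2.
Using anti-diagonal: 46 + (-2) + 40 + 67 + ? → (5,1) = 170 − 151 = 19.
Row 5 needs 170; the known cells sum to 118, so (5,4) = 52.
The remaining cell in column 1 is (3,1) = 170 − 112 = 58.
Using column 4: 70 + (-2) + 34 + 52 + ? → (3,4) = 170 − 154 = 16.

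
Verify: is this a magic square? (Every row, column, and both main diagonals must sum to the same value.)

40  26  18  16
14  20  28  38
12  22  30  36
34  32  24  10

Yes

Row 1: 40 + 26 + 18 + 16 = 100.
Row 2: 14 + 20 + 28 + 38 = 100.
Row 3: 12 + 22 + 30 + 36 = 100.
Row 4: 34 + 32 + 24 + 10 = 100.
Column 1: 40 + 14 + 12 + 34 = 100.
Column 2: 26 + 20 + 22 + 32 = 100.
Column 3: 18 + 28 + 30 + 24 = 100.
Column 4: 16 + 38 + 36 + 10 = 100.
Main diagonal: 40 + 20 + 30 + 10 = 100.
Anti-diagonal: 16 + 28 + 22 + 34 = 100.
All lines sum to 100.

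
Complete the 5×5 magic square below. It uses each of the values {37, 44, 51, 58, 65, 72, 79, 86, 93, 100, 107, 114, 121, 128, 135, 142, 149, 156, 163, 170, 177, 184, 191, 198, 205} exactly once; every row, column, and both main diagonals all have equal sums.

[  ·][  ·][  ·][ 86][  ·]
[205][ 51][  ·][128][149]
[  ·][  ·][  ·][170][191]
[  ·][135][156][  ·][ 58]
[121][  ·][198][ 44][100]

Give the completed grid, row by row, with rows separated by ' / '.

The 25 entries sum to 3025, so each line sums to 3025/5 = 605.
Row 2 must total 605; the given cells sum to 533, so (2,3) = 72.
Row 5 must total 605; the given cells sum to 463, so (5,2) = 142.
The remaining cell in column 4 is (4,4) = 605 − 428 = 177.
Using column 5: 149 + 191 + 58 + 100 + ? → (1,5) = 605 − 498 = 107.
The remaining cell in anti-diagonal is (3,3) = 605 − 491 = 114.
Row 4 must total 605; the given cells sum to 526, so (4,1) = 79.
Using column 3: 72 + 114 + 156 + 198 + ? → (1,3) = 605 − 540 = 65.
Main diagonal: 51 + 114 + 177 + 100 + ? = 605, so (1,1) = 163.
Row 1 needs 605; the known cells sum to 421, so (1,2) = 184.
Using column 1: 163 + 205 + 79 + 121 + ? → (3,1) = 605 − 568 = 37.
Using column 2: 184 + 51 + 135 + 142 + ? → (3,2) = 605 − 512 = 93.

163 184 65 86 107 / 205 51 72 128 149 / 37 93 114 170 191 / 79 135 156 177 58 / 121 142 198 44 100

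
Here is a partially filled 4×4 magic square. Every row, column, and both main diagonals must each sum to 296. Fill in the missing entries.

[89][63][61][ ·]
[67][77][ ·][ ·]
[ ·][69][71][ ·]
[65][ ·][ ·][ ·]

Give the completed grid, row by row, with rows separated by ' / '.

The remaining cell in row 1 is (1,4) = 296 − 213 = 83.
Column 1 needs 296; the known cells sum to 221, so (3,1) = 75.
The remaining cell in column 2 is (4,2) = 296 − 209 = 87.
Using main diagonal: 89 + 77 + 71 + ? → (4,4) = 296 − 237 = 59.
Anti-diagonal: 83 + 69 + 65 + ? = 296, so (2,3) = 79.
From row 2, 296 − (67 + 77 + 79) gives (2,4) = 73.
From row 3, 296 − (75 + 69 + 71) gives (3,4) = 81.
Row 4: 65 + 87 + 59 + ? = 296, so (4,3) = 85.

89 63 61 83 / 67 77 79 73 / 75 69 71 81 / 65 87 85 59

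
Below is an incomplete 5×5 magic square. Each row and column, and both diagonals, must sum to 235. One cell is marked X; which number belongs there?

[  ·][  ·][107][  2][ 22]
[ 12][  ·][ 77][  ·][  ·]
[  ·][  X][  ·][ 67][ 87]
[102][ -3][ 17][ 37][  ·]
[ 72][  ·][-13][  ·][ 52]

27

The remaining cell in row 4 is (4,5) = 235 − 153 = 82.
Column 3: 107 + 77 + 17 + (-13) + ? = 235, so (3,3) = 47.
Column 5 must total 235; the given cells sum to 243, so (2,5) = -8.
From anti-diagonal, 235 − (22 + 47 + (-3) + 72) gives (2,4) = 97.
The remaining cell in row 2 is (2,2) = 235 − 178 = 57.
The remaining cell in column 4 is (5,4) = 235 − 203 = 32.
Main diagonal: 57 + 47 + 37 + 52 + ? = 235, so (1,1) = 42.
The remaining cell in row 1 is (1,2) = 235 − 173 = 62.
Row 5 needs 235; the known cells sum to 143, so (5,2) = 92.
Column 1 needs 235; the known cells sum to 228, so (3,1) = 7.
Using column 2: 62 + 57 + (-3) + 92 + ? → (3,2) = 235 − 208 = 27.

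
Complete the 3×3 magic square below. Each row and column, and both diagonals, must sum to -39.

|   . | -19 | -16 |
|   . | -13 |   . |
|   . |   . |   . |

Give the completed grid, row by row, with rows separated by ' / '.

Row 1 needs -39; the known cells sum to -35, so (1,1) = -4.
Column 2 must total -39; the given cells sum to -32, so (3,2) = -7.
Using main diagonal: -4 + (-13) + ? → (3,3) = -39 − (-17) = -22.
The remaining cell in anti-diagonal is (3,1) = -39 − (-29) = -10.
From column 1, -39 − (-4 + (-10)) gives (2,1) = -25.
Column 3: -16 + (-22) + ? = -39, so (2,3) = -1.

-4 -19 -16 / -25 -13 -1 / -10 -7 -22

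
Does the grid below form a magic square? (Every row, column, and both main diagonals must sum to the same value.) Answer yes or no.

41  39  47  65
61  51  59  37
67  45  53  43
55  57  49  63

No — row 3 sums to 208 but row 4 sums to 224.

Row 1: 41 + 39 + 47 + 65 = 192.
Row 2: 61 + 51 + 59 + 37 = 208.
Row 3: 67 + 45 + 53 + 43 = 208.
Row 4: 55 + 57 + 49 + 63 = 224.
Column 1: 41 + 61 + 67 + 55 = 224.
Column 2: 39 + 51 + 45 + 57 = 192.
Column 3: 47 + 59 + 53 + 49 = 208.
Column 4: 65 + 37 + 43 + 63 = 208.
Main diagonal: 41 + 51 + 53 + 63 = 208.
Anti-diagonal: 65 + 59 + 45 + 55 = 224.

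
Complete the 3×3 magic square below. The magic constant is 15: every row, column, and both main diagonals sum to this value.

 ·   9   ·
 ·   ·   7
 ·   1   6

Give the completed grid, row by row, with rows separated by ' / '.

4 9 2 / 3 5 7 / 8 1 6

The remaining cell in row 3 is (3,1) = 15 − 7 = 8.
Column 2 needs 15; the known cells sum to 10, so (2,2) = 5.
Column 3 must total 15; the given cells sum to 13, so (1,3) = 2.
Using main diagonal: 5 + 6 + ? → (1,1) = 15 − 11 = 4.
From row 2, 15 − (5 + 7) gives (2,1) = 3.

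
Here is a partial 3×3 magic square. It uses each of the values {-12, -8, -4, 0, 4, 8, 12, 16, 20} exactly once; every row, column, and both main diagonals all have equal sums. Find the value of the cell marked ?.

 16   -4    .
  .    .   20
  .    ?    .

The 9 entries sum to 36, so each line sums to 36/3 = 12.
Row 1 needs 12; the known cells sum to 12, so (1,3) = 0.
Column 3 needs 12; the known cells sum to 20, so (3,3) = -8.
Using main diagonal: 16 + (-8) + ? → (2,2) = 12 − 8 = 4.
From anti-diagonal, 12 − (0 + 4) gives (3,1) = 8.
Row 2 needs 12; the known cells sum to 24, so (2,1) = -12.
Row 3: 8 + (-8) + ? = 12, so (3,2) = 12.

12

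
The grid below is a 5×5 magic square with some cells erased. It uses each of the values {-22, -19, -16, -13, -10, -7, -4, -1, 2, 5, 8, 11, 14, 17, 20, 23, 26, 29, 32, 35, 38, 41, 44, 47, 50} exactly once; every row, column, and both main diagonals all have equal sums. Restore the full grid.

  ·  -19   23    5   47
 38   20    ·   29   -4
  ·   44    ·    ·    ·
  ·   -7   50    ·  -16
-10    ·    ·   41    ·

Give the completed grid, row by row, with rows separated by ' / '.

14 -19 23 5 47 / 38 20 -13 29 -4 / 2 44 11 -22 35 / 26 -7 50 17 -16 / -10 32 -1 41 8

The 25 entries sum to 350, so each line sums to 350/5 = 70.
The remaining cell in row 1 is (1,1) = 70 − 56 = 14.
Row 2 must total 70; the given cells sum to 83, so (2,3) = -13.
Column 2: -19 + 20 + 44 + (-7) + ? = 70, so (5,2) = 32.
Anti-diagonal needs 70; the known cells sum to 59, so (3,3) = 11.
The remaining cell in column 3 is (5,3) = 70 − 71 = -1.
The remaining cell in row 5 is (5,5) = 70 − 62 = 8.
Column 5 must total 70; the given cells sum to 35, so (3,5) = 35.
Main diagonal must total 70; the given cells sum to 53, so (4,4) = 17.
Row 4 needs 70; the known cells sum to 44, so (4,1) = 26.
Column 1 needs 70; the known cells sum to 68, so (3,1) = 2.
Using column 4: 5 + 29 + 17 + 41 + ? → (3,4) = 70 − 92 = -22.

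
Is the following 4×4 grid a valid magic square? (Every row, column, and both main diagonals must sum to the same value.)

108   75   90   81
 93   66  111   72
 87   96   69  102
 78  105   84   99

Row 1: 108 + 75 + 90 + 81 = 354.
Row 2: 93 + 66 + 111 + 72 = 342.
Row 3: 87 + 96 + 69 + 102 = 354.
Row 4: 78 + 105 + 84 + 99 = 366.
Column 1: 108 + 93 + 87 + 78 = 366.
Column 2: 75 + 66 + 96 + 105 = 342.
Column 3: 90 + 111 + 69 + 84 = 354.
Column 4: 81 + 72 + 102 + 99 = 354.
Main diagonal: 108 + 66 + 69 + 99 = 342.
Anti-diagonal: 81 + 111 + 96 + 78 = 366.

No — row 3 sums to 354 but main diagonal sums to 342.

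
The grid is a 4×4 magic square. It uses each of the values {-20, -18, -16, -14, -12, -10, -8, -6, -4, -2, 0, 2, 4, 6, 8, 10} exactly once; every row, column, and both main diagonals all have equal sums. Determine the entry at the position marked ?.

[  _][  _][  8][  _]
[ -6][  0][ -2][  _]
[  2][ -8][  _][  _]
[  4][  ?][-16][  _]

The 16 entries sum to -80, so each line sums to -80/4 = -20.
Row 2 needs -20; the known cells sum to -8, so (2,4) = -12.
Column 1: -6 + 2 + 4 + ? = -20, so (1,1) = -20.
The remaining cell in column 3 is (3,3) = -20 − (-10) = -10.
From main diagonal, -20 − (-20 + 0 + (-10)) gives (4,4) = 10.
Using anti-diagonal: -2 + (-8) + 4 + ? → (1,4) = -20 − (-6) = -14.
From row 1, -20 − (-20 + 8 + (-14)) gives (1,2) = 6.
Row 3: 2 + (-8) + (-10) + ? = -20, so (3,4) = -4.
The remaining cell in row 4 is (4,2) = -20 − (-2) = -18.

-18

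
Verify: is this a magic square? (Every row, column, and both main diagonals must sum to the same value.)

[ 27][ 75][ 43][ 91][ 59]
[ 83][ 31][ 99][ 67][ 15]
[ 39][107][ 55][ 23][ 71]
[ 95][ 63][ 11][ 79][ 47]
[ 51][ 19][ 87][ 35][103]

Yes

Row 1: 27 + 75 + 43 + 91 + 59 = 295.
Row 2: 83 + 31 + 99 + 67 + 15 = 295.
Row 3: 39 + 107 + 55 + 23 + 71 = 295.
Row 4: 95 + 63 + 11 + 79 + 47 = 295.
Row 5: 51 + 19 + 87 + 35 + 103 = 295.
Column 1: 27 + 83 + 39 + 95 + 51 = 295.
Column 2: 75 + 31 + 107 + 63 + 19 = 295.
Column 3: 43 + 99 + 55 + 11 + 87 = 295.
Column 4: 91 + 67 + 23 + 79 + 35 = 295.
Column 5: 59 + 15 + 71 + 47 + 103 = 295.
Main diagonal: 27 + 31 + 55 + 79 + 103 = 295.
Anti-diagonal: 59 + 67 + 55 + 63 + 51 = 295.
All lines sum to 295.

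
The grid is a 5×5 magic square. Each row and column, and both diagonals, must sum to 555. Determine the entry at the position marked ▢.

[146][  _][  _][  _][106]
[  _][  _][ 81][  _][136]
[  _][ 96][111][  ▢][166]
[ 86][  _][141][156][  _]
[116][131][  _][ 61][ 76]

126

Row 5 must total 555; the given cells sum to 384, so (5,3) = 171.
Column 3 needs 555; the known cells sum to 504, so (1,3) = 51.
Column 5 needs 555; the known cells sum to 484, so (4,5) = 71.
Main diagonal: 146 + 111 + 156 + 76 + ? = 555, so (2,2) = 66.
From row 4, 555 − (86 + 141 + 156 + 71) gives (4,2) = 101.
Column 2 must total 555; the given cells sum to 394, so (1,2) = 161.
The remaining cell in anti-diagonal is (2,4) = 555 − 434 = 121.
The remaining cell in row 1 is (1,4) = 555 − 464 = 91.
The remaining cell in row 2 is (2,1) = 555 − 404 = 151.
Using column 1: 146 + 151 + 86 + 116 + ? → (3,1) = 555 − 499 = 56.
Column 4 needs 555; the known cells sum to 429, so (3,4) = 126.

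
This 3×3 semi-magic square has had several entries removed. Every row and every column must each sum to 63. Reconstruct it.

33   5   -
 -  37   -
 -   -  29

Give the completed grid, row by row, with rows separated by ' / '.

33 5 25 / 17 37 9 / 13 21 29

Using row 1: 33 + 5 + ? → (1,3) = 63 − 38 = 25.
The remaining cell in column 2 is (3,2) = 63 − 42 = 21.
Column 3 needs 63; the known cells sum to 54, so (2,3) = 9.
The remaining cell in row 2 is (2,1) = 63 − 46 = 17.
Using row 3: 21 + 29 + ? → (3,1) = 63 − 50 = 13.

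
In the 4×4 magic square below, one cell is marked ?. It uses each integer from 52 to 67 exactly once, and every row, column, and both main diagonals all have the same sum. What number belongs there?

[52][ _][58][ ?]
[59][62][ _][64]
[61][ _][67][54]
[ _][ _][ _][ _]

63

The entries are 52 through 67, which sum to 952, so each line sums to 952/4 = 238.
Row 2 needs 238; the known cells sum to 185, so (2,3) = 53.
Row 3: 61 + 67 + 54 + ? = 238, so (3,2) = 56.
The remaining cell in column 1 is (4,1) = 238 − 172 = 66.
From column 3, 238 − (58 + 53 + 67) gives (4,3) = 60.
Using main diagonal: 52 + 62 + 67 + ? → (4,4) = 238 − 181 = 57.
Anti-diagonal must total 238; the given cells sum to 175, so (1,4) = 63.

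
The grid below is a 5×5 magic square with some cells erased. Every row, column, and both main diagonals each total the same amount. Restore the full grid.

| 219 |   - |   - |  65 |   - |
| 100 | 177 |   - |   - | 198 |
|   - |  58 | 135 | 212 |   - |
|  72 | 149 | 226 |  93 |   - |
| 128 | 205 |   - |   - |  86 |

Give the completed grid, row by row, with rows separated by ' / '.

219 121 163 65 142 / 100 177 79 156 198 / 191 58 135 212 114 / 72 149 226 93 170 / 128 205 107 184 86

Main diagonal is already complete: 219 + 177 + 135 + 93 + 86 = 710, so that is the magic constant.
Row 4 needs 710; the known cells sum to 540, so (4,5) = 170.
From column 1, 710 − (219 + 100 + 72 + 128) gives (3,1) = 191.
Column 2: 177 + 58 + 149 + 205 + ? = 710, so (1,2) = 121.
Row 3 must total 710; the given cells sum to 596, so (3,5) = 114.
Column 5 must total 710; the given cells sum to 568, so (1,5) = 142.
Anti-diagonal must total 710; the given cells sum to 554, so (2,4) = 156.
Using row 1: 219 + 121 + 65 + 142 + ? → (1,3) = 710 − 547 = 163.
Row 2 needs 710; the known cells sum to 631, so (2,3) = 79.
Column 3: 163 + 79 + 135 + 226 + ? = 710, so (5,3) = 107.
Column 4 must total 710; the given cells sum to 526, so (5,4) = 184.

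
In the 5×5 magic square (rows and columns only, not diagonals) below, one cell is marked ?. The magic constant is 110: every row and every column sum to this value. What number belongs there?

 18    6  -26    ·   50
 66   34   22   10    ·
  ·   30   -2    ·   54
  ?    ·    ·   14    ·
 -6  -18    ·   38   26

From row 1, 110 − (18 + 6 + (-26) + 50) gives (1,4) = 62.
Row 2 must total 110; the given cells sum to 132, so (2,5) = -22.
Row 5 needs 110; the known cells sum to 40, so (5,3) = 70.
Column 2 must total 110; the given cells sum to 52, so (4,2) = 58.
From column 3, 110 − (-26 + 22 + (-2) + 70) gives (4,3) = 46.
Column 4 needs 110; the known cells sum to 124, so (3,4) = -14.
Column 5 must total 110; the given cells sum to 108, so (4,5) = 2.
Row 3: 30 + (-2) + (-14) + 54 + ? = 110, so (3,1) = 42.
Row 4 needs 110; the known cells sum to 120, so (4,1) = -10.

-10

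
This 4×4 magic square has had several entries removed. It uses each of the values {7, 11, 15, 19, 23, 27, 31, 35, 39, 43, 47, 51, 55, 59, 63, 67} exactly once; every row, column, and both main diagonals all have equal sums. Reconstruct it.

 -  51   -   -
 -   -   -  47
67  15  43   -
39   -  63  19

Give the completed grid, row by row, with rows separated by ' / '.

31 51 7 59 / 11 55 35 47 / 67 15 43 23 / 39 27 63 19

The 16 entries sum to 592, so each line sums to 592/4 = 148.
Using row 3: 67 + 15 + 43 + ? → (3,4) = 148 − 125 = 23.
The remaining cell in row 4 is (4,2) = 148 − 121 = 27.
Column 2: 51 + 15 + 27 + ? = 148, so (2,2) = 55.
Column 4: 47 + 23 + 19 + ? = 148, so (1,4) = 59.
Main diagonal: 55 + 43 + 19 + ? = 148, so (1,1) = 31.
Anti-diagonal needs 148; the known cells sum to 113, so (2,3) = 35.
The remaining cell in row 1 is (1,3) = 148 − 141 = 7.
Row 2 needs 148; the known cells sum to 137, so (2,1) = 11.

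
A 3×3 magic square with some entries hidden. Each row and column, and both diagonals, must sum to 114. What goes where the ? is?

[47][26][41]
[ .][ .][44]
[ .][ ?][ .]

50

Column 3 needs 114; the known cells sum to 85, so (3,3) = 29.
The remaining cell in main diagonal is (2,2) = 114 − 76 = 38.
From anti-diagonal, 114 − (41 + 38) gives (3,1) = 35.
Row 2: 38 + 44 + ? = 114, so (2,1) = 32.
Row 3 needs 114; the known cells sum to 64, so (3,2) = 50.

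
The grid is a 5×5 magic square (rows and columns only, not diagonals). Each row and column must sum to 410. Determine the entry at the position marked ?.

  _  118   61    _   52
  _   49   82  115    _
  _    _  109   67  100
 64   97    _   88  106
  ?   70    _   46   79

Row 4: 64 + 97 + 88 + 106 + ? = 410, so (4,3) = 55.
Using column 2: 118 + 49 + 97 + 70 + ? → (3,2) = 410 − 334 = 76.
Column 3 needs 410; the known cells sum to 307, so (5,3) = 103.
Using column 4: 115 + 67 + 88 + 46 + ? → (1,4) = 410 − 316 = 94.
Using column 5: 52 + 100 + 106 + 79 + ? → (2,5) = 410 − 337 = 73.
Row 1 needs 410; the known cells sum to 325, so (1,1) = 85.
Row 2 needs 410; the known cells sum to 319, so (2,1) = 91.
Using row 3: 76 + 109 + 67 + 100 + ? → (3,1) = 410 − 352 = 58.
Row 5 must total 410; the given cells sum to 298, so (5,1) = 112.

112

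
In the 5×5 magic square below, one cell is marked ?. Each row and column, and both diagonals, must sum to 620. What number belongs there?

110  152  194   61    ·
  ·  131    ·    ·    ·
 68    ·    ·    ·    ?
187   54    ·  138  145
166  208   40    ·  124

From row 1, 620 − (110 + 152 + 194 + 61) gives (1,5) = 103.
Row 4 needs 620; the known cells sum to 524, so (4,3) = 96.
Using row 5: 166 + 208 + 40 + 124 + ? → (5,4) = 620 − 538 = 82.
Using column 1: 110 + 68 + 187 + 166 + ? → (2,1) = 620 − 531 = 89.
Column 2: 152 + 131 + 54 + 208 + ? = 620, so (3,2) = 75.
The remaining cell in main diagonal is (3,3) = 620 − 503 = 117.
Anti-diagonal must total 620; the given cells sum to 440, so (2,4) = 180.
Column 3 must total 620; the given cells sum to 447, so (2,3) = 173.
The remaining cell in column 4 is (3,4) = 620 − 461 = 159.
The remaining cell in row 2 is (2,5) = 620 − 573 = 47.
Using row 3: 68 + 75 + 117 + 159 + ? → (3,5) = 620 − 419 = 201.

201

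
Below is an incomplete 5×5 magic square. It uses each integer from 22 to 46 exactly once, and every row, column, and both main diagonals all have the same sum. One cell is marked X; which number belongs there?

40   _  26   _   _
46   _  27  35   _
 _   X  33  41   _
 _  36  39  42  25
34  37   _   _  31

30

The entries are 22 through 46, which sum to 850, so each line sums to 850/5 = 170.
Using row 4: 36 + 39 + 42 + 25 + ? → (4,1) = 170 − 142 = 28.
Using column 1: 40 + 46 + 28 + 34 + ? → (3,1) = 170 − 148 = 22.
Column 3 needs 170; the known cells sum to 125, so (5,3) = 45.
Using main diagonal: 40 + 33 + 42 + 31 + ? → (2,2) = 170 − 146 = 24.
Using anti-diagonal: 35 + 33 + 36 + 34 + ? → (1,5) = 170 − 138 = 32.
Row 2 must total 170; the given cells sum to 132, so (2,5) = 38.
Row 5: 34 + 37 + 45 + 31 + ? = 170, so (5,4) = 23.
Column 4 must total 170; the given cells sum to 141, so (1,4) = 29.
Column 5 needs 170; the known cells sum to 126, so (3,5) = 44.
Row 1 must total 170; the given cells sum to 127, so (1,2) = 43.
From row 3, 170 − (22 + 33 + 41 + 44) gives (3,2) = 30.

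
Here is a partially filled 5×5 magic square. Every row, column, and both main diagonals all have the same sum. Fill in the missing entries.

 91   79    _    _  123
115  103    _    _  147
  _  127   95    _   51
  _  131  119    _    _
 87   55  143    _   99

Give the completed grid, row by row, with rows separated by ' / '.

91 79 67 135 123 / 115 103 71 59 147 / 139 127 95 83 51 / 63 131 119 107 75 / 87 55 143 111 99

Column 2 is already complete: 79 + 103 + 127 + 131 + 55 = 495, so that is the magic constant.
Row 5 must total 495; the given cells sum to 384, so (5,4) = 111.
From column 5, 495 − (123 + 147 + 51 + 99) gives (4,5) = 75.
The remaining cell in main diagonal is (4,4) = 495 − 388 = 107.
Using anti-diagonal: 123 + 95 + 131 + 87 + ? → (2,4) = 495 − 436 = 59.
Using row 2: 115 + 103 + 59 + 147 + ? → (2,3) = 495 − 424 = 71.
From row 4, 495 − (131 + 119 + 107 + 75) gives (4,1) = 63.
Column 1: 91 + 115 + 63 + 87 + ? = 495, so (3,1) = 139.
The remaining cell in column 3 is (1,3) = 495 − 428 = 67.
From row 1, 495 − (91 + 79 + 67 + 123) gives (1,4) = 135.
Row 3 must total 495; the given cells sum to 412, so (3,4) = 83.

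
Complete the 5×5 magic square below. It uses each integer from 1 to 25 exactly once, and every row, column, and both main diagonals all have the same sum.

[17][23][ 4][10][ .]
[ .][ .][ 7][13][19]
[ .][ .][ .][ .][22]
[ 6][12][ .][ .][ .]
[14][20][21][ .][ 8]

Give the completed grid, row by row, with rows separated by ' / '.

17 23 4 10 11 / 25 1 7 13 19 / 3 9 15 16 22 / 6 12 18 24 5 / 14 20 21 2 8

The entries are 1 through 25, which sum to 325, so each line sums to 325/5 = 65.
From row 1, 65 − (17 + 23 + 4 + 10) gives (1,5) = 11.
Row 5 needs 65; the known cells sum to 63, so (5,4) = 2.
Column 5 needs 65; the known cells sum to 60, so (4,5) = 5.
The remaining cell in anti-diagonal is (3,3) = 65 − 50 = 15.
The remaining cell in column 3 is (4,3) = 65 − 47 = 18.
The remaining cell in row 4 is (4,4) = 65 − 41 = 24.
Column 4 must total 65; the given cells sum to 49, so (3,4) = 16.
Using main diagonal: 17 + 15 + 24 + 8 + ? → (2,2) = 65 − 64 = 1.
The remaining cell in row 2 is (2,1) = 65 − 40 = 25.
From column 1, 65 − (17 + 25 + 6 + 14) gives (3,1) = 3.
The remaining cell in column 2 is (3,2) = 65 − 56 = 9.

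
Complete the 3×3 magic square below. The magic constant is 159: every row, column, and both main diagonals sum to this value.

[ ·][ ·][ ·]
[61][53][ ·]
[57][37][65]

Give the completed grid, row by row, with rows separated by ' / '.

From row 2, 159 − (61 + 53) gives (2,3) = 45.
The remaining cell in column 1 is (1,1) = 159 − 118 = 41.
Using column 2: 53 + 37 + ? → (1,2) = 159 − 90 = 69.
The remaining cell in column 3 is (1,3) = 159 − 110 = 49.

41 69 49 / 61 53 45 / 57 37 65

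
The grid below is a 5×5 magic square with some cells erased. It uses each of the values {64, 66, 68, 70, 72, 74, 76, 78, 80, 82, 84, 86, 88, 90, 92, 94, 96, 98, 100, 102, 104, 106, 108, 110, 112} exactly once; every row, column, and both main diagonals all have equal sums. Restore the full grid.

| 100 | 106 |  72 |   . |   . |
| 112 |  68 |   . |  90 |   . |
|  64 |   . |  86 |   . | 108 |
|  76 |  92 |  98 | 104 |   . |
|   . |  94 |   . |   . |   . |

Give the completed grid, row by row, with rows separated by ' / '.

100 106 72 78 84 / 112 68 74 90 96 / 64 80 86 102 108 / 76 92 98 104 70 / 88 94 110 66 82

The 25 entries sum to 2200, so each line sums to 2200/5 = 440.
Row 4: 76 + 92 + 98 + 104 + ? = 440, so (4,5) = 70.
From column 1, 440 − (100 + 112 + 64 + 76) gives (5,1) = 88.
From column 2, 440 − (106 + 68 + 92 + 94) gives (3,2) = 80.
From main diagonal, 440 − (100 + 68 + 86 + 104) gives (5,5) = 82.
Anti-diagonal needs 440; the known cells sum to 356, so (1,5) = 84.
Row 1 needs 440; the known cells sum to 362, so (1,4) = 78.
Row 3: 64 + 80 + 86 + 108 + ? = 440, so (3,4) = 102.
From column 4, 440 − (78 + 90 + 102 + 104) gives (5,4) = 66.
From column 5, 440 − (84 + 108 + 70 + 82) gives (2,5) = 96.
Row 2 must total 440; the given cells sum to 366, so (2,3) = 74.
Row 5: 88 + 94 + 66 + 82 + ? = 440, so (5,3) = 110.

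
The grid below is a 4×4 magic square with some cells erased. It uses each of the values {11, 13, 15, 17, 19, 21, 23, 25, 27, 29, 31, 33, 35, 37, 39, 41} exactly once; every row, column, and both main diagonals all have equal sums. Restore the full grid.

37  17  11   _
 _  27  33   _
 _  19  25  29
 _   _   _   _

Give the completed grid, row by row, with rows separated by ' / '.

37 17 11 39 / 23 27 33 21 / 31 19 25 29 / 13 41 35 15

The 16 entries sum to 416, so each line sums to 416/4 = 104.
The remaining cell in row 1 is (1,4) = 104 − 65 = 39.
Row 3: 19 + 25 + 29 + ? = 104, so (3,1) = 31.
Column 2 needs 104; the known cells sum to 63, so (4,2) = 41.
The remaining cell in column 3 is (4,3) = 104 − 69 = 35.
The remaining cell in main diagonal is (4,4) = 104 − 89 = 15.
From anti-diagonal, 104 − (39 + 33 + 19) gives (4,1) = 13.
Column 1 needs 104; the known cells sum to 81, so (2,1) = 23.
The remaining cell in column 4 is (2,4) = 104 − 83 = 21.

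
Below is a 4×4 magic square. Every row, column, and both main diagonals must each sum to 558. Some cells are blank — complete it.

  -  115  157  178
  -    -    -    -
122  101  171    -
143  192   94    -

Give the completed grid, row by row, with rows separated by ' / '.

108 115 157 178 / 185 150 136 87 / 122 101 171 164 / 143 192 94 129

The remaining cell in row 1 is (1,1) = 558 − 450 = 108.
Using row 3: 122 + 101 + 171 + ? → (3,4) = 558 − 394 = 164.
Row 4 must total 558; the given cells sum to 429, so (4,4) = 129.
Column 1 needs 558; the known cells sum to 373, so (2,1) = 185.
Using column 2: 115 + 101 + 192 + ? → (2,2) = 558 − 408 = 150.
Column 3 needs 558; the known cells sum to 422, so (2,3) = 136.
Using column 4: 178 + 164 + 129 + ? → (2,4) = 558 − 471 = 87.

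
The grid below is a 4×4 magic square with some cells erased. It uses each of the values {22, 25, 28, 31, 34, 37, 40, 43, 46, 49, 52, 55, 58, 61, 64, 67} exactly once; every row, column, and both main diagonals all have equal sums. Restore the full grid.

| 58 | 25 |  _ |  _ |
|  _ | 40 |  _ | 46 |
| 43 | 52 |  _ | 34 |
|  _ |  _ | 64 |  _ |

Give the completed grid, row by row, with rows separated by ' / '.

The 16 entries sum to 712, so each line sums to 712/4 = 178.
The remaining cell in row 3 is (3,3) = 178 − 129 = 49.
Column 2: 25 + 40 + 52 + ? = 178, so (4,2) = 61.
Main diagonal must total 178; the given cells sum to 147, so (4,4) = 31.
From row 4, 178 − (61 + 64 + 31) gives (4,1) = 22.
Column 1: 58 + 43 + 22 + ? = 178, so (2,1) = 55.
From column 4, 178 − (46 + 34 + 31) gives (1,4) = 67.
From anti-diagonal, 178 − (67 + 52 + 22) gives (2,3) = 37.
Using row 1: 58 + 25 + 67 + ? → (1,3) = 178 − 150 = 28.

58 25 28 67 / 55 40 37 46 / 43 52 49 34 / 22 61 64 31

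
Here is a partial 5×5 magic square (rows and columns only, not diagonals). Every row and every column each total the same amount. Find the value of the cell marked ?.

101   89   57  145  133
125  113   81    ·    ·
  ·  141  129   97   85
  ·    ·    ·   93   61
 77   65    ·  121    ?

109

Row 1 is complete and sums to 525; that is the magic constant.
The remaining cell in row 3 is (3,1) = 525 − 452 = 73.
Column 1 must total 525; the given cells sum to 376, so (4,1) = 149.
Using column 2: 89 + 113 + 141 + 65 + ? → (4,2) = 525 − 408 = 117.
Column 4 must total 525; the given cells sum to 456, so (2,4) = 69.
The remaining cell in row 2 is (2,5) = 525 − 388 = 137.
The remaining cell in row 4 is (4,3) = 525 − 420 = 105.
Column 3 must total 525; the given cells sum to 372, so (5,3) = 153.
Column 5: 133 + 137 + 85 + 61 + ? = 525, so (5,5) = 109.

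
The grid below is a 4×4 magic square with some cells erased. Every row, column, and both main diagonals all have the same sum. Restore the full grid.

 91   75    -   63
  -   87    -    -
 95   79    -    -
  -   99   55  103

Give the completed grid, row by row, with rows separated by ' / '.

91 75 111 63 / 71 87 115 67 / 95 79 59 107 / 83 99 55 103

Column 2 is already complete: 75 + 87 + 79 + 99 = 340, so that is the magic constant.
Row 1 must total 340; the given cells sum to 229, so (1,3) = 111.
Using row 4: 99 + 55 + 103 + ? → (4,1) = 340 − 257 = 83.
The remaining cell in column 1 is (2,1) = 340 − 269 = 71.
From main diagonal, 340 − (91 + 87 + 103) gives (3,3) = 59.
Anti-diagonal needs 340; the known cells sum to 225, so (2,3) = 115.
Row 2: 71 + 87 + 115 + ? = 340, so (2,4) = 67.
From row 3, 340 − (95 + 79 + 59) gives (3,4) = 107.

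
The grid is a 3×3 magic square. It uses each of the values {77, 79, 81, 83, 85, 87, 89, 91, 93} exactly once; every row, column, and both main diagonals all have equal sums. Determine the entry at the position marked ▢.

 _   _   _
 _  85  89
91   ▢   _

The 9 entries sum to 765, so each line sums to 765/3 = 255.
The remaining cell in row 2 is (2,1) = 255 − 174 = 81.
Using column 1: 81 + 91 + ? → (1,1) = 255 − 172 = 83.
Using main diagonal: 83 + 85 + ? → (3,3) = 255 − 168 = 87.
Anti-diagonal must total 255; the given cells sum to 176, so (1,3) = 79.
Row 1 needs 255; the known cells sum to 162, so (1,2) = 93.
From row 3, 255 − (91 + 87) gives (3,2) = 77.

77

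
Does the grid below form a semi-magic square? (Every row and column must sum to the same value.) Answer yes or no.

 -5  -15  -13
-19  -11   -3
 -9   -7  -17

Row 1: -5 + (-15) + (-13) = -33.
Row 2: -19 + (-11) + (-3) = -33.
Row 3: -9 + (-7) + (-17) = -33.
Column 1: -5 + (-19) + (-9) = -33.
Column 2: -15 + (-11) + (-7) = -33.
Column 3: -13 + (-3) + (-17) = -33.
All lines sum to -33.

Yes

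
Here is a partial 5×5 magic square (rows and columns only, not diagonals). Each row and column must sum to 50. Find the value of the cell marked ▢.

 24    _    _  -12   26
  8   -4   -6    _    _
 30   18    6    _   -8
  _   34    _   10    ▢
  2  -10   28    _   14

-2

Row 3: 30 + 18 + 6 + (-8) + ? = 50, so (3,4) = 4.
Using row 5: 2 + (-10) + 28 + 14 + ? → (5,4) = 50 − 34 = 16.
From column 1, 50 − (24 + 8 + 30 + 2) gives (4,1) = -14.
Column 2 needs 50; the known cells sum to 38, so (1,2) = 12.
Column 4 needs 50; the known cells sum to 18, so (2,4) = 32.
Row 1: 24 + 12 + (-12) + 26 + ? = 50, so (1,3) = 0.
Using row 2: 8 + (-4) + (-6) + 32 + ? → (2,5) = 50 − 30 = 20.
Column 3: 0 + (-6) + 6 + 28 + ? = 50, so (4,3) = 22.
From column 5, 50 − (26 + 20 + (-8) + 14) gives (4,5) = -2.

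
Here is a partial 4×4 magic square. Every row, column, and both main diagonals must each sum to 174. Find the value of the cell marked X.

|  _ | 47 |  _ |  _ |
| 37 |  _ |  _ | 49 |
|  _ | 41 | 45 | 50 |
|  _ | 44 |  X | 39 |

Row 3 must total 174; the given cells sum to 136, so (3,1) = 38.
Using column 2: 47 + 41 + 44 + ? → (2,2) = 174 − 132 = 42.
Column 4 needs 174; the known cells sum to 138, so (1,4) = 36.
The remaining cell in main diagonal is (1,1) = 174 − 126 = 48.
Row 1 needs 174; the known cells sum to 131, so (1,3) = 43.
The remaining cell in row 2 is (2,3) = 174 − 128 = 46.
Using column 1: 48 + 37 + 38 + ? → (4,1) = 174 − 123 = 51.
From column 3, 174 − (43 + 46 + 45) gives (4,3) = 40.

40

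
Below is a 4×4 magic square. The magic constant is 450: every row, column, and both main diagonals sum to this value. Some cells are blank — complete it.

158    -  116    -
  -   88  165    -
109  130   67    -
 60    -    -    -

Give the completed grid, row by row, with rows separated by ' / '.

158 81 116 95 / 123 88 165 74 / 109 130 67 144 / 60 151 102 137

The remaining cell in row 3 is (3,4) = 450 − 306 = 144.
Column 1: 158 + 109 + 60 + ? = 450, so (2,1) = 123.
The remaining cell in column 3 is (4,3) = 450 − 348 = 102.
From main diagonal, 450 − (158 + 88 + 67) gives (4,4) = 137.
From anti-diagonal, 450 − (165 + 130 + 60) gives (1,4) = 95.
The remaining cell in row 1 is (1,2) = 450 − 369 = 81.
The remaining cell in row 2 is (2,4) = 450 − 376 = 74.
Row 4: 60 + 102 + 137 + ? = 450, so (4,2) = 151.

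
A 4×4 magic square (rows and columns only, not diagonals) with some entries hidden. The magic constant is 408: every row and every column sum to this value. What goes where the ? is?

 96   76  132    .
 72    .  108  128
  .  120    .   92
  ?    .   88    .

124

From row 1, 408 − (96 + 76 + 132) gives (1,4) = 104.
From row 2, 408 − (72 + 108 + 128) gives (2,2) = 100.
From column 2, 408 − (76 + 100 + 120) gives (4,2) = 112.
The remaining cell in column 3 is (3,3) = 408 − 328 = 80.
Column 4: 104 + 128 + 92 + ? = 408, so (4,4) = 84.
Using row 3: 120 + 80 + 92 + ? → (3,1) = 408 − 292 = 116.
The remaining cell in row 4 is (4,1) = 408 − 284 = 124.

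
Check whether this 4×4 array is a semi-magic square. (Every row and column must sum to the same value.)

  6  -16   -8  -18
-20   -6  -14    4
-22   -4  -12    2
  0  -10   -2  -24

Row 1: 6 + (-16) + (-8) + (-18) = -36.
Row 2: -20 + (-6) + (-14) + 4 = -36.
Row 3: -22 + (-4) + (-12) + 2 = -36.
Row 4: 0 + (-10) + (-2) + (-24) = -36.
Column 1: 6 + (-20) + (-22) + 0 = -36.
Column 2: -16 + (-6) + (-4) + (-10) = -36.
Column 3: -8 + (-14) + (-12) + (-2) = -36.
Column 4: -18 + 4 + 2 + (-24) = -36.
All lines sum to -36.

Yes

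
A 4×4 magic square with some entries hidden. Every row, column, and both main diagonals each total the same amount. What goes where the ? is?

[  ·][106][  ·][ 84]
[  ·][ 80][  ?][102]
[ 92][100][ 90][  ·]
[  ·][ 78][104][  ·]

Column 2 is complete and sums to 364; that is the magic constant.
Row 3 must total 364; the given cells sum to 282, so (3,4) = 82.
The remaining cell in column 4 is (4,4) = 364 − 268 = 96.
Main diagonal needs 364; the known cells sum to 266, so (1,1) = 98.
From row 1, 364 − (98 + 106 + 84) gives (1,3) = 76.
Row 4: 78 + 104 + 96 + ? = 364, so (4,1) = 86.
Using column 1: 98 + 92 + 86 + ? → (2,1) = 364 − 276 = 88.
Column 3 must total 364; the given cells sum to 270, so (2,3) = 94.

94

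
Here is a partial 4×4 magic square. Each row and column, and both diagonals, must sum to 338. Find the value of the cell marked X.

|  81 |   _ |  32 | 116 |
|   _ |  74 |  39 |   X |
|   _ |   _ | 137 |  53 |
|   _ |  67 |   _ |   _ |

From row 1, 338 − (81 + 32 + 116) gives (1,2) = 109.
Column 2 needs 338; the known cells sum to 250, so (3,2) = 88.
From column 3, 338 − (32 + 39 + 137) gives (4,3) = 130.
From main diagonal, 338 − (81 + 74 + 137) gives (4,4) = 46.
From anti-diagonal, 338 − (116 + 39 + 88) gives (4,1) = 95.
From row 3, 338 − (88 + 137 + 53) gives (3,1) = 60.
Column 1 needs 338; the known cells sum to 236, so (2,1) = 102.
Column 4 must total 338; the given cells sum to 215, so (2,4) = 123.

123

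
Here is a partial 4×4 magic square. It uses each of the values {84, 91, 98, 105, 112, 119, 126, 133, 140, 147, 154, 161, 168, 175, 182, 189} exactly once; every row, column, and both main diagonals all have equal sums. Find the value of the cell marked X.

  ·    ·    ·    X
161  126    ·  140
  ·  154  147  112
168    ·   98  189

The 16 entries sum to 2184, so each line sums to 2184/4 = 546.
From row 2, 546 − (161 + 126 + 140) gives (2,3) = 119.
Row 3 must total 546; the given cells sum to 413, so (3,1) = 133.
Row 4 must total 546; the given cells sum to 455, so (4,2) = 91.
Column 1: 161 + 133 + 168 + ? = 546, so (1,1) = 84.
Column 2 needs 546; the known cells sum to 371, so (1,2) = 175.
Column 3: 119 + 147 + 98 + ? = 546, so (1,3) = 182.
From column 4, 546 − (140 + 112 + 189) gives (1,4) = 105.

105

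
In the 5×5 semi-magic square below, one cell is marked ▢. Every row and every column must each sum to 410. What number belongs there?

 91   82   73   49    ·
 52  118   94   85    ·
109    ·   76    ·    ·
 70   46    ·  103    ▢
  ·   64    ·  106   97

79

Using row 1: 91 + 82 + 73 + 49 + ? → (1,5) = 410 − 295 = 115.
From row 2, 410 − (52 + 118 + 94 + 85) gives (2,5) = 61.
Column 1 must total 410; the given cells sum to 322, so (5,1) = 88.
Using column 2: 82 + 118 + 46 + 64 + ? → (3,2) = 410 − 310 = 100.
From column 4, 410 − (49 + 85 + 103 + 106) gives (3,4) = 67.
Using row 3: 109 + 100 + 76 + 67 + ? → (3,5) = 410 − 352 = 58.
The remaining cell in row 5 is (5,3) = 410 − 355 = 55.
The remaining cell in column 3 is (4,3) = 410 − 298 = 112.
Using column 5: 115 + 61 + 58 + 97 + ? → (4,5) = 410 − 331 = 79.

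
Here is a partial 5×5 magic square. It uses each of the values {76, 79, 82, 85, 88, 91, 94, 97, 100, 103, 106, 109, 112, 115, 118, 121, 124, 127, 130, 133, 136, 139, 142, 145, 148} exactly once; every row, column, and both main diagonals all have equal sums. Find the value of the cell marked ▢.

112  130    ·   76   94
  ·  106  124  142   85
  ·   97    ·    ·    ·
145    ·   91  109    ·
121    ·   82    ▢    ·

100

The 25 entries sum to 2800, so each line sums to 2800/5 = 560.
From row 1, 560 − (112 + 130 + 76 + 94) gives (1,3) = 148.
From row 2, 560 − (106 + 124 + 142 + 85) gives (2,1) = 103.
From column 1, 560 − (112 + 103 + 145 + 121) gives (3,1) = 79.
Column 3 needs 560; the known cells sum to 445, so (3,3) = 115.
Main diagonal needs 560; the known cells sum to 442, so (5,5) = 118.
Anti-diagonal: 94 + 142 + 115 + 121 + ? = 560, so (4,2) = 88.
Row 4 must total 560; the given cells sum to 433, so (4,5) = 127.
From column 2, 560 − (130 + 106 + 97 + 88) gives (5,2) = 139.
Using column 5: 94 + 85 + 127 + 118 + ? → (3,5) = 560 − 424 = 136.
Row 3: 79 + 97 + 115 + 136 + ? = 560, so (3,4) = 133.
From row 5, 560 − (121 + 139 + 82 + 118) gives (5,4) = 100.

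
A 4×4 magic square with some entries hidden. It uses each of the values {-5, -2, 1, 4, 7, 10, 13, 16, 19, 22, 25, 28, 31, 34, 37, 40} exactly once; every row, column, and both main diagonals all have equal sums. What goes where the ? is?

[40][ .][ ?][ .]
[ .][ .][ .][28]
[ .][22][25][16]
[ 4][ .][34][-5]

The 16 entries sum to 280, so each line sums to 280/4 = 70.
Row 3 needs 70; the known cells sum to 63, so (3,1) = 7.
Row 4 needs 70; the known cells sum to 33, so (4,2) = 37.
The remaining cell in column 1 is (2,1) = 70 − 51 = 19.
Column 4 must total 70; the given cells sum to 39, so (1,4) = 31.
Main diagonal must total 70; the given cells sum to 60, so (2,2) = 10.
Anti-diagonal must total 70; the given cells sum to 57, so (2,3) = 13.
Column 2 needs 70; the known cells sum to 69, so (1,2) = 1.
The remaining cell in column 3 is (1,3) = 70 − 72 = -2.

-2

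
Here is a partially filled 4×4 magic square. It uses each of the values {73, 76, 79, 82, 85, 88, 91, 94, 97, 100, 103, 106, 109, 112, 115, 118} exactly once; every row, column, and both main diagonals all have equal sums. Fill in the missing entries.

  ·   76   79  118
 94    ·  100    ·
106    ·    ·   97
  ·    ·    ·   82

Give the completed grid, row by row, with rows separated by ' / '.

The 16 entries sum to 1528, so each line sums to 1528/4 = 382.
Row 1 needs 382; the known cells sum to 273, so (1,1) = 109.
The remaining cell in column 1 is (4,1) = 382 − 309 = 73.
Using column 4: 118 + 97 + 82 + ? → (2,4) = 382 − 297 = 85.
Anti-diagonal: 118 + 100 + 73 + ? = 382, so (3,2) = 91.
From row 2, 382 − (94 + 100 + 85) gives (2,2) = 103.
From row 3, 382 − (106 + 91 + 97) gives (3,3) = 88.
Using column 2: 76 + 103 + 91 + ? → (4,2) = 382 − 270 = 112.
Column 3 needs 382; the known cells sum to 267, so (4,3) = 115.

109 76 79 118 / 94 103 100 85 / 106 91 88 97 / 73 112 115 82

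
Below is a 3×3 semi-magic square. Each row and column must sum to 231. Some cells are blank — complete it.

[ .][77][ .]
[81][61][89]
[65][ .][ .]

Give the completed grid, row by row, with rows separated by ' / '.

85 77 69 / 81 61 89 / 65 93 73

From column 1, 231 − (81 + 65) gives (1,1) = 85.
Column 2 needs 231; the known cells sum to 138, so (3,2) = 93.
Row 1 must total 231; the given cells sum to 162, so (1,3) = 69.
Using row 3: 65 + 93 + ? → (3,3) = 231 − 158 = 73.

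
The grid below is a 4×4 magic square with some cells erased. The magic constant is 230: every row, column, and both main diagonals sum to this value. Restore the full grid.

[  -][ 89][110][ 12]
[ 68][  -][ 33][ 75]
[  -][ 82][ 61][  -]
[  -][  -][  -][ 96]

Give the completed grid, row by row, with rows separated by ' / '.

19 89 110 12 / 68 54 33 75 / 40 82 61 47 / 103 5 26 96

Row 1 must total 230; the given cells sum to 211, so (1,1) = 19.
Row 2 must total 230; the given cells sum to 176, so (2,2) = 54.
From column 2, 230 − (89 + 54 + 82) gives (4,2) = 5.
Column 3 needs 230; the known cells sum to 204, so (4,3) = 26.
Using column 4: 12 + 75 + 96 + ? → (3,4) = 230 − 183 = 47.
Anti-diagonal must total 230; the given cells sum to 127, so (4,1) = 103.
Using row 3: 82 + 61 + 47 + ? → (3,1) = 230 − 190 = 40.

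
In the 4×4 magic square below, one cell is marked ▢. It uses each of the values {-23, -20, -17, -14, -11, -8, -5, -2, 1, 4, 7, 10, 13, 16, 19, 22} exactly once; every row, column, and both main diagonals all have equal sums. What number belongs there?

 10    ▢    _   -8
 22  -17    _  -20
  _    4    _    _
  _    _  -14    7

-5

The 16 entries sum to -8, so each line sums to -8/4 = -2.
The remaining cell in row 2 is (2,3) = -2 − (-15) = 13.
The remaining cell in column 4 is (3,4) = -2 − (-21) = 19.
Main diagonal must total -2; the given cells sum to 0, so (3,3) = -2.
From anti-diagonal, -2 − (-8 + 13 + 4) gives (4,1) = -11.
Using row 3: 4 + (-2) + 19 + ? → (3,1) = -2 − 21 = -23.
From row 4, -2 − (-11 + (-14) + 7) gives (4,2) = 16.
Column 2: -17 + 4 + 16 + ? = -2, so (1,2) = -5.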